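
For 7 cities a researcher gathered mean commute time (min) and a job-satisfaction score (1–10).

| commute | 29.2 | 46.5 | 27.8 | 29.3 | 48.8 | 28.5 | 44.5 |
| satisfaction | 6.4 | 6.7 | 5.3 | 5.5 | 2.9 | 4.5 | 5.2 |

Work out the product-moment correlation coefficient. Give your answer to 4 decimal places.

n = 7, Σx = 254.6, Σy = 36.5, Σx² = 9820.16, Σy² = 199.89, Σxy = 1308.09
nΣxy − ΣxΣy = 9156.63 − 9292.9 = -136.27
nΣx² − (Σx)² = 68741.12 − 64821.16 = 3919.96; nΣy² − (Σy)² = 1399.23 − 1332.25 = 66.98
r = -136.27 / √(3919.96 × 66.98) = -136.27 / 512.4050 ≈ -0.2659

-0.2659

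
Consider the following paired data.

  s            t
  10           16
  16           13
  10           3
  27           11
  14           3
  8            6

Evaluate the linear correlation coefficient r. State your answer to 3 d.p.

0.255

n = 6, Σs = 85, Σt = 52, Σs² = 1445, Σt² = 600, Σst = 785
nΣst − ΣsΣt = 4710 − 4420 = 290
nΣs² − (Σs)² = 8670 − 7225 = 1445; nΣt² − (Σt)² = 3600 − 2704 = 896
r = 290 / √(1445 × 896) = 290 / 1137.8576 ≈ 0.255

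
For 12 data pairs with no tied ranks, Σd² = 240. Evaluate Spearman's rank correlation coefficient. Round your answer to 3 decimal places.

ρ = 1 − 6Σd² / [n(n²−1)] = 1 − 6×240 / (12×143)
  = 1 − 1440/1716 = 1 − 0.8392 ≈ 0.161

0.161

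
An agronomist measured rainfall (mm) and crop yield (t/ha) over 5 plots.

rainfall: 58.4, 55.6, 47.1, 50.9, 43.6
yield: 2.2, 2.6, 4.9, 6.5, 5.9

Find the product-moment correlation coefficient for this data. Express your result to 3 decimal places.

n = 5, Σx = 255.6, Σy = 22.1, Σx² = 13212.1, Σy² = 112.67, Σxy = 1091.92
nΣxy − ΣxΣy = 5459.6 − 5648.76 = -189.16
nΣx² − (Σx)² = 66060.5 − 65331.36 = 729.14; nΣy² − (Σy)² = 563.35 − 488.41 = 74.94
r = -189.16 / √(729.14 × 74.94) = -189.16 / 233.7558 ≈ -0.809

-0.809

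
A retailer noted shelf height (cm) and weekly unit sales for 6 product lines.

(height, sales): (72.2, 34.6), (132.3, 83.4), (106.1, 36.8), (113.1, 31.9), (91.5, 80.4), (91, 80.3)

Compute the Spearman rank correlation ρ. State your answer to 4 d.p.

0.2571

Rank height: 1, 6, 4, 5, 3, 2
Rank sales: 2, 6, 3, 1, 5, 4
d = rank(height) − rank(sales): -1, 0, 1, 4, -2, -2; Σd² = 26
ρ = 1 − 6Σd² / [n(n²−1)] = 1 − 6×26 / (6×35) = 1 − 156/210 ≈ 0.2571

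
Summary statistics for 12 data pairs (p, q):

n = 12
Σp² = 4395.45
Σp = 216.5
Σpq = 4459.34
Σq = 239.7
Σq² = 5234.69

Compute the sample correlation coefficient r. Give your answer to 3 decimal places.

0.288

r = (nΣpq − ΣpΣq) / √[(nΣp² − (Σp)²)(nΣq² − (Σq)²)]
Numerator: 12×4459.34 − 216.5×239.7 = 1617.03
Denominator: √[(52745.4 − 46872.25)(62816.28 − 57456.09)] = √[5873.15 × 5360.19] = 5610.8110
r = 1617.03 / 5610.8110 ≈ 0.288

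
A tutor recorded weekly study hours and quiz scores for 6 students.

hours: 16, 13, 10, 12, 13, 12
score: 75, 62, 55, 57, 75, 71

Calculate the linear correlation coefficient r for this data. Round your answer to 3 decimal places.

n = 6, Σx = 76, Σy = 395, Σx² = 982, Σy² = 26409, Σxy = 5067
nΣxy − ΣxΣy = 30402 − 30020 = 382
nΣx² − (Σx)² = 5892 − 5776 = 116; nΣy² − (Σy)² = 158454 − 156025 = 2429
r = 382 / √(116 × 2429) = 382 / 530.8145 ≈ 0.720

0.720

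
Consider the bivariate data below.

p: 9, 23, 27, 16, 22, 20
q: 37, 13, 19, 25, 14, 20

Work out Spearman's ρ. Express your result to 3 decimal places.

-0.829

Rank p: 1, 5, 6, 2, 4, 3
Rank q: 6, 1, 3, 5, 2, 4
d = rank(p) − rank(q): -5, 4, 3, -3, 2, -1; Σd² = 64
ρ = 1 − 6Σd² / [n(n²−1)] = 1 − 6×64 / (6×35) = 1 − 384/210 ≈ -0.829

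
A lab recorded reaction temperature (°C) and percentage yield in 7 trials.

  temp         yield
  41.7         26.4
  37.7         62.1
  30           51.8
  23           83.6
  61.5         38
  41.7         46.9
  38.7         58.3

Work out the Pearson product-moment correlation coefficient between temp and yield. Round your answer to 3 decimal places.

n = 7, Σx = 274.3, Σy = 367.1, Σx² = 11608.01, Σy² = 21268.07, Σxy = 13467.79
nΣxy − ΣxΣy = 94274.53 − 100695.53 = -6421
nΣx² − (Σx)² = 81256.07 − 75240.49 = 6015.58; nΣy² − (Σy)² = 148876.49 − 134762.41 = 14114.08
r = -6421 / √(6015.58 × 14114.08) = -6421 / 9214.3571 ≈ -0.697

-0.697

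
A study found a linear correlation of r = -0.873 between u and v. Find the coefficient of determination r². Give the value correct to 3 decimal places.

0.762

r² = (-0.873)² = 0.762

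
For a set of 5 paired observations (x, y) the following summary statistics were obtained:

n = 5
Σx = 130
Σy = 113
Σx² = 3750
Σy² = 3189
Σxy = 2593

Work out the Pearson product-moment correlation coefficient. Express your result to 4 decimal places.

r = (nΣxy − ΣxΣy) / √[(nΣx² − (Σx)²)(nΣy² − (Σy)²)]
Numerator: 5×2593 − 130×113 = -1725
Denominator: √[(18750 − 16900)(15945 − 12769)] = √[1850 × 3176] = 2423.9637
r = -1725 / 2423.9637 ≈ -0.7116

-0.7116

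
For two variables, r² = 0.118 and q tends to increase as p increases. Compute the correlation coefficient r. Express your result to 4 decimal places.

|r| = √0.118 = 0.3435
The association is positive, so r = 0.3435.

0.3435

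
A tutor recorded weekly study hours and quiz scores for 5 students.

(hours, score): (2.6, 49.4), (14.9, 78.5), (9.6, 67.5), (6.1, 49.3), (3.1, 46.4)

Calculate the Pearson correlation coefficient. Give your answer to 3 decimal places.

0.964

n = 5, Σx = 36.3, Σy = 291.1, Σx² = 367.75, Σy² = 17742.31, Σxy = 2390.66
nΣxy − ΣxΣy = 11953.3 − 10566.93 = 1386.37
nΣx² − (Σx)² = 1838.75 − 1317.69 = 521.06; nΣy² − (Σy)² = 88711.55 − 84739.21 = 3972.34
r = 1386.37 / √(521.06 × 3972.34) = 1386.37 / 1438.6895 ≈ 0.964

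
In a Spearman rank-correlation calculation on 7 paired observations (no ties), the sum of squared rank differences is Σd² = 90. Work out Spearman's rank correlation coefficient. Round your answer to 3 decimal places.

-0.607

ρ = 1 − 6Σd² / [n(n²−1)] = 1 − 6×90 / (7×48)
  = 1 − 540/336 = 1 − 1.6071 ≈ -0.607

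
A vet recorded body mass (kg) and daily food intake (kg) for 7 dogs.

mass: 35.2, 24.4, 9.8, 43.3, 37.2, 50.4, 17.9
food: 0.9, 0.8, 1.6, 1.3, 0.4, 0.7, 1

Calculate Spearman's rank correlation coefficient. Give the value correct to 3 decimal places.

-0.536

Rank mass: 4, 3, 1, 6, 5, 7, 2
Rank food: 4, 3, 7, 6, 1, 2, 5
d = rank(mass) − rank(food): 0, 0, -6, 0, 4, 5, -3; Σd² = 86
ρ = 1 − 6Σd² / [n(n²−1)] = 1 − 6×86 / (7×48) = 1 − 516/336 ≈ -0.536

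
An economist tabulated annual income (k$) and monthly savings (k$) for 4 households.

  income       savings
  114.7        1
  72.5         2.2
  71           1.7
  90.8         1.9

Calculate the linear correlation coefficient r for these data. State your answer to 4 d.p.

n = 4, Σx = 349, Σy = 6.8, Σx² = 31697.98, Σy² = 12.34, Σxy = 567.42
nΣxy − ΣxΣy = 2269.68 − 2373.2 = -103.52
nΣx² − (Σx)² = 126791.92 − 121801 = 4990.92; nΣy² − (Σy)² = 49.36 − 46.24 = 3.12
r = -103.52 / √(4990.92 × 3.12) = -103.52 / 124.7865 ≈ -0.8296

-0.8296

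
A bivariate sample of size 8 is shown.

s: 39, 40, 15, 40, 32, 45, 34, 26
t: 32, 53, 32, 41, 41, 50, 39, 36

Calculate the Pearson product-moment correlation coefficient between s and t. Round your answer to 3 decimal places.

0.650

n = 8, Σs = 271, Σt = 324, Σs² = 9827, Σt² = 13536, Σst = 11312
nΣst − ΣsΣt = 90496 − 87804 = 2692
nΣs² − (Σs)² = 78616 − 73441 = 5175; nΣt² − (Σt)² = 108288 − 104976 = 3312
r = 2692 / √(5175 × 3312) = 2692 / 4140.0000 ≈ 0.650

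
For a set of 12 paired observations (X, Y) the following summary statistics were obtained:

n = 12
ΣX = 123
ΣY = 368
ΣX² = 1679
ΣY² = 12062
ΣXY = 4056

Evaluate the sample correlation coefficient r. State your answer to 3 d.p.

r = (nΣXY − ΣXΣY) / √[(nΣX² − (ΣX)²)(nΣY² − (ΣY)²)]
Numerator: 12×4056 − 123×368 = 3408
Denominator: √[(20148 − 15129)(144744 − 135424)] = √[5019 × 9320] = 6839.3772
r = 3408 / 6839.3772 ≈ 0.498

0.498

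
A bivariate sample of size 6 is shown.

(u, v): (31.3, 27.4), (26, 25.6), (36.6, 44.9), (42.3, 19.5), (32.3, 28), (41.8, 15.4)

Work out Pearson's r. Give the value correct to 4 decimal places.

n = 6, Σu = 210.3, Σv = 160.8, Σu² = 7575.07, Σv² = 4823.54, Σuv = 5539.53
nΣuv − ΣuΣv = 33237.18 − 33816.24 = -579.06
nΣu² − (Σu)² = 45450.42 − 44226.09 = 1224.33; nΣv² − (Σv)² = 28941.24 − 25856.64 = 3084.6
r = -579.06 / √(1224.33 × 3084.6) = -579.06 / 1943.3395 ≈ -0.2980

-0.2980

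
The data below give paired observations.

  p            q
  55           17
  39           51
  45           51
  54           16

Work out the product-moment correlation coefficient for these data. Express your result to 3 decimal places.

n = 4, Σp = 193, Σq = 135, Σp² = 9487, Σq² = 5747, Σpq = 6083
nΣpq − ΣpΣq = 24332 − 26055 = -1723
nΣp² − (Σp)² = 37948 − 37249 = 699; nΣq² − (Σq)² = 22988 − 18225 = 4763
r = -1723 / √(699 × 4763) = -1723 / 1824.6471 ≈ -0.944

-0.944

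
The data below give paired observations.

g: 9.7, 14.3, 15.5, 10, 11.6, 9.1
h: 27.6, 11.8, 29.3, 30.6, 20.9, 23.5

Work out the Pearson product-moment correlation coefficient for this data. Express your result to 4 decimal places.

-0.3083

n = 6, Σg = 70.2, Σh = 143.7, Σg² = 856.2, Σh² = 3684.91, Σgh = 1652.9
nΣgh − ΣgΣh = 9917.4 − 10087.74 = -170.34
nΣg² − (Σg)² = 5137.2 − 4928.04 = 209.16; nΣh² − (Σh)² = 22109.46 − 20649.69 = 1459.77
r = -170.34 / √(209.16 × 1459.77) = -170.34 / 552.5627 ≈ -0.3083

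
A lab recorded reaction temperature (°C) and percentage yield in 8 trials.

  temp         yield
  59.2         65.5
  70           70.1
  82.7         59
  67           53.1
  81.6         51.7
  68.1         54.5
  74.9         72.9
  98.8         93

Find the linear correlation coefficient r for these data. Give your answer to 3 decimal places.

0.561

n = 8, Σx = 602.3, Σy = 519.8, Σx² = 46400.55, Σy² = 35111.42, Σxy = 39800.38
nΣxy − ΣxΣy = 318403.04 − 313075.54 = 5327.5
nΣx² − (Σx)² = 371204.4 − 362765.29 = 8439.11; nΣy² − (Σy)² = 280891.36 − 270192.04 = 10699.32
r = 5327.5 / √(8439.11 × 10699.32) = 5327.5 / 9502.2491 ≈ 0.561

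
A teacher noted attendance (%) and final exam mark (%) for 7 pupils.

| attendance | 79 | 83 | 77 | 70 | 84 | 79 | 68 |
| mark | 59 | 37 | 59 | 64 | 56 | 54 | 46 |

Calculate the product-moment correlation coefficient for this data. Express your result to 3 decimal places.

-0.225

n = 7, Σx = 540, Σy = 375, Σx² = 41880, Σy² = 20595, Σxy = 28853
nΣxy − ΣxΣy = 201971 − 202500 = -529
nΣx² − (Σx)² = 293160 − 291600 = 1560; nΣy² − (Σy)² = 144165 − 140625 = 3540
r = -529 / √(1560 × 3540) = -529 / 2349.9787 ≈ -0.225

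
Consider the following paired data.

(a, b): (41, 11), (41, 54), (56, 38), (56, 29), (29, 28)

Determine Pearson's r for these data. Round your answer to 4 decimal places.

0.1287

n = 5, Σa = 223, Σb = 160, Σa² = 10475, Σb² = 6106, Σab = 7229
nΣab − ΣaΣb = 36145 − 35680 = 465
nΣa² − (Σa)² = 52375 − 49729 = 2646; nΣb² − (Σb)² = 30530 − 25600 = 4930
r = 465 / √(2646 × 4930) = 465 / 3611.7558 ≈ 0.1287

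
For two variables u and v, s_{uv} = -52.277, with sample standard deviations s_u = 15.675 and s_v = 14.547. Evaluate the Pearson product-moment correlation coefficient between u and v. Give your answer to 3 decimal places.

r = Cov(u,v) / (s_u · s_v) = -52.277 / (15.675 × 14.547)
  = -52.277 / 228.0242 ≈ -0.229

-0.229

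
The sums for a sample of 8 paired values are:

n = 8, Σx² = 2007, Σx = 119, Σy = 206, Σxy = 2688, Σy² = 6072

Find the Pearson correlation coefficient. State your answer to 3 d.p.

r = (nΣxy − ΣxΣy) / √[(nΣx² − (Σx)²)(nΣy² − (Σy)²)]
Numerator: 8×2688 − 119×206 = -3010
Denominator: √[(16056 − 14161)(48576 − 42436)] = √[1895 × 6140] = 3411.0556
r = -3010 / 3411.0556 ≈ -0.882

-0.882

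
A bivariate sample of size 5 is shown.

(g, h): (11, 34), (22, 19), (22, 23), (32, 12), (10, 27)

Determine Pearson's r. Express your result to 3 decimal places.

n = 5, Σg = 97, Σh = 115, Σg² = 2213, Σh² = 2919, Σgh = 1952
nΣgh − ΣgΣh = 9760 − 11155 = -1395
nΣg² − (Σg)² = 11065 − 9409 = 1656; nΣh² − (Σh)² = 14595 − 13225 = 1370
r = -1395 / √(1656 × 1370) = -1395 / 1506.2271 ≈ -0.926

-0.926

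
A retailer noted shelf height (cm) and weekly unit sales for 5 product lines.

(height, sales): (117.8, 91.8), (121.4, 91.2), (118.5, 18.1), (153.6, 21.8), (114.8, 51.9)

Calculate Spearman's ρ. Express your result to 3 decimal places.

-0.300

Rank height: 2, 4, 3, 5, 1
Rank sales: 5, 4, 1, 2, 3
d = rank(height) − rank(sales): -3, 0, 2, 3, -2; Σd² = 26
ρ = 1 − 6Σd² / [n(n²−1)] = 1 − 6×26 / (5×24) = 1 − 156/120 ≈ -0.300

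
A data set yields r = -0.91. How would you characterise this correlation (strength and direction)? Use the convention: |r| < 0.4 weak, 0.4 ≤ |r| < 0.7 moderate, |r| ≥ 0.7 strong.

r = -0.91 < 0 so the relationship is negative.
|r| = 0.91, which falls in the strong range.

strong negative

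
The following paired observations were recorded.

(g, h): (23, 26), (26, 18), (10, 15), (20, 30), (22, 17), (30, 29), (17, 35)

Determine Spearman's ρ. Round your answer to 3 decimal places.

0.071

Rank g: 5, 6, 1, 3, 4, 7, 2
Rank h: 4, 3, 1, 6, 2, 5, 7
d = rank(g) − rank(h): 1, 3, 0, -3, 2, 2, -5; Σd² = 52
ρ = 1 − 6Σd² / [n(n²−1)] = 1 − 6×52 / (7×48) = 1 − 312/336 ≈ 0.071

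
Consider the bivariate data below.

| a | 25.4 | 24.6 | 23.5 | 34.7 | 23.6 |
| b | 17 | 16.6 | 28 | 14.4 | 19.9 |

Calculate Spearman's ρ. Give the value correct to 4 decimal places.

Rank a: 4, 3, 1, 5, 2
Rank b: 3, 2, 5, 1, 4
d = rank(a) − rank(b): 1, 1, -4, 4, -2; Σd² = 38
ρ = 1 − 6Σd² / [n(n²−1)] = 1 − 6×38 / (5×24) = 1 − 228/120 ≈ -0.9000

-0.9000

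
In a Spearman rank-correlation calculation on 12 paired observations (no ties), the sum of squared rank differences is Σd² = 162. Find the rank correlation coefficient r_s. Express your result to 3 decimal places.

ρ = 1 − 6Σd² / [n(n²−1)] = 1 − 6×162 / (12×143)
  = 1 − 972/1716 = 1 − 0.5664 ≈ 0.434

0.434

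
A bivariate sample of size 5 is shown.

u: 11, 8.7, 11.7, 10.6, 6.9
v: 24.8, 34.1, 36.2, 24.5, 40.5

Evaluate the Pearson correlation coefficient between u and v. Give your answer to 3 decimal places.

n = 5, Σu = 48.9, Σv = 160.1, Σu² = 493.55, Σv² = 5328.79, Σuv = 1532.16
nΣuv − ΣuΣv = 7660.8 − 7828.89 = -168.09
nΣu² − (Σu)² = 2467.75 − 2391.21 = 76.54; nΣv² − (Σv)² = 26643.95 − 25632.01 = 1011.94
r = -168.09 / √(76.54 × 1011.94) = -168.09 / 278.3054 ≈ -0.604

-0.604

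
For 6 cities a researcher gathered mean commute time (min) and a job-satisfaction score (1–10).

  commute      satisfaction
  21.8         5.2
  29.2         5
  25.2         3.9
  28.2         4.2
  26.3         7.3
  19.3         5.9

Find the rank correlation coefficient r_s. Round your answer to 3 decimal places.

Rank commute: 2, 6, 3, 5, 4, 1
Rank satisfaction: 4, 3, 1, 2, 6, 5
d = rank(commute) − rank(satisfaction): -2, 3, 2, 3, -2, -4; Σd² = 46
ρ = 1 − 6Σd² / [n(n²−1)] = 1 − 6×46 / (6×35) = 1 − 276/210 ≈ -0.314

-0.314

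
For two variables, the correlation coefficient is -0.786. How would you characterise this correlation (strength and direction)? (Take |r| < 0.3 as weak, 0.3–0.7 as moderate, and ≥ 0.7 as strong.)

r = -0.786 < 0 so the relationship is negative.
|r| = 0.786, which falls in the strong range.

strong negative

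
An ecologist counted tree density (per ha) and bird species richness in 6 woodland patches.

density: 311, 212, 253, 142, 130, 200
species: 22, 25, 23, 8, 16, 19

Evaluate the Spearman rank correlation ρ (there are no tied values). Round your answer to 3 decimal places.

0.714

Rank density: 6, 4, 5, 2, 1, 3
Rank species: 4, 6, 5, 1, 2, 3
d = rank(density) − rank(species): 2, -2, 0, 1, -1, 0; Σd² = 10
ρ = 1 − 6Σd² / [n(n²−1)] = 1 − 6×10 / (6×35) = 1 − 60/210 ≈ 0.714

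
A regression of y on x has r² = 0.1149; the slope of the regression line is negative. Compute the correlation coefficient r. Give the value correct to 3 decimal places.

|r| = √0.1149 = 0.339
The association is negative, so r = −0.339.

-0.339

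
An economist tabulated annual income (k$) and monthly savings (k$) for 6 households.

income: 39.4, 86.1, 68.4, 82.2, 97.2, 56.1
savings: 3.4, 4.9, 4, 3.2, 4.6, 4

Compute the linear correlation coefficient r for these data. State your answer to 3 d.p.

0.560

n = 6, Σx = 429.4, Σy = 24.1, Σx² = 32996.02, Σy² = 98.97, Σxy = 1764.01
nΣxy − ΣxΣy = 10584.06 − 10348.54 = 235.52
nΣx² − (Σx)² = 197976.12 − 184384.36 = 13591.76; nΣy² − (Σy)² = 593.82 − 580.81 = 13.01
r = 235.52 / √(13591.76 × 13.01) = 235.52 / 420.5102 ≈ 0.560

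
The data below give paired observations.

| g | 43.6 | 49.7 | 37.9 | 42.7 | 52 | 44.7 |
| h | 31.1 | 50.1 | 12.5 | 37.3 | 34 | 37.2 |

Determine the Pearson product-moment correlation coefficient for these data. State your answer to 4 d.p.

0.7206

n = 6, Σg = 270.6, Σh = 202.2, Σg² = 12332.84, Σh² = 7564.6, Σgh = 9343.23
nΣgh − ΣgΣh = 56059.38 − 54715.32 = 1344.06
nΣg² − (Σg)² = 73997.04 − 73224.36 = 772.68; nΣh² − (Σh)² = 45387.6 − 40884.84 = 4502.76
r = 1344.06 / √(772.68 × 4502.76) = 1344.06 / 1865.2594 ≈ 0.7206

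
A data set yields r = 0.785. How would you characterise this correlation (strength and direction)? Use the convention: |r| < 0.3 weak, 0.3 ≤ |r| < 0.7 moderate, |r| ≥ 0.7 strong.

r = 0.785 > 0 so the relationship is positive.
|r| = 0.785, which falls in the strong range.

strong positive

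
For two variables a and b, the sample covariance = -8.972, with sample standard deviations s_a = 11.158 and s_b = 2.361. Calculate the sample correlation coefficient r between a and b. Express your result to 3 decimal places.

-0.341

r = Cov(a,b) / (s_a · s_b) = -8.972 / (11.158 × 2.361)
  = -8.972 / 26.3440 ≈ -0.341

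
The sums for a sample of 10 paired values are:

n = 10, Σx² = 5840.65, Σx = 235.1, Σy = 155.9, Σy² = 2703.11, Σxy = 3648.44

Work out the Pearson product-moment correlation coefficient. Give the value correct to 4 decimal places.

r = (nΣxy − ΣxΣy) / √[(nΣx² − (Σx)²)(nΣy² − (Σy)²)]
Numerator: 10×3648.44 − 235.1×155.9 = -167.69
Denominator: √[(58406.5 − 55272.01)(27031.1 − 24304.81)] = √[3134.49 × 2726.29] = 2923.2736
r = -167.69 / 2923.2736 ≈ -0.0574

-0.0574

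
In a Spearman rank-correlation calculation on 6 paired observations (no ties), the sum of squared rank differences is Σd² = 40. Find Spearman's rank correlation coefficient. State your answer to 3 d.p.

-0.143

ρ = 1 − 6Σd² / [n(n²−1)] = 1 − 6×40 / (6×35)
  = 1 − 240/210 = 1 − 1.1429 ≈ -0.143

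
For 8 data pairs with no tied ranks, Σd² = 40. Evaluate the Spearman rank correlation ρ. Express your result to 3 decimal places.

ρ = 1 − 6Σd² / [n(n²−1)] = 1 − 6×40 / (8×63)
  = 1 − 240/504 = 1 − 0.4762 ≈ 0.524

0.524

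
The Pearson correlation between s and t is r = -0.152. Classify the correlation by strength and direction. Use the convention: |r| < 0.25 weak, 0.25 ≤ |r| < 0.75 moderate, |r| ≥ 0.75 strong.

r = -0.152 < 0 so the relationship is negative.
|r| = 0.152, which falls in the weak range.

weak negative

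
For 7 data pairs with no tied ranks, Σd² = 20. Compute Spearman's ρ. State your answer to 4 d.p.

ρ = 1 − 6Σd² / [n(n²−1)] = 1 − 6×20 / (7×48)
  = 1 − 120/336 = 1 − 0.35714 ≈ 0.6429

0.6429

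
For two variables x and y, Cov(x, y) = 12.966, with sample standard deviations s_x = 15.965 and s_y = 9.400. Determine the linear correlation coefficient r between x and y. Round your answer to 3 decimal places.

0.086

r = Cov(x,y) / (s_x · s_y) = 12.966 / (15.965 × 9.400)
  = 12.966 / 150.0710 ≈ 0.086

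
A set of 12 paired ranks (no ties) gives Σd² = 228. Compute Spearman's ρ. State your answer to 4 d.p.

ρ = 1 − 6Σd² / [n(n²−1)] = 1 − 6×228 / (12×143)
  = 1 − 1368/1716 = 1 − 0.79720 ≈ 0.2028

0.2028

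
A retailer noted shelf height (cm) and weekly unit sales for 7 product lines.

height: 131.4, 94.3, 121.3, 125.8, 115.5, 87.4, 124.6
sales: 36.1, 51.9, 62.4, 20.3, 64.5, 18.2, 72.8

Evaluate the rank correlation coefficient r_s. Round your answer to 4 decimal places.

0.1071

Rank height: 7, 2, 4, 6, 3, 1, 5
Rank sales: 3, 4, 5, 2, 6, 1, 7
d = rank(height) − rank(sales): 4, -2, -1, 4, -3, 0, -2; Σd² = 50
ρ = 1 − 6Σd² / [n(n²−1)] = 1 − 6×50 / (7×48) = 1 − 300/336 ≈ 0.1071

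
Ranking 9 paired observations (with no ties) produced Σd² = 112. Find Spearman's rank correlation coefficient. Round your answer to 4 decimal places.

ρ = 1 − 6Σd² / [n(n²−1)] = 1 − 6×112 / (9×80)
  = 1 − 672/720 = 1 − 0.93333 ≈ 0.0667

0.0667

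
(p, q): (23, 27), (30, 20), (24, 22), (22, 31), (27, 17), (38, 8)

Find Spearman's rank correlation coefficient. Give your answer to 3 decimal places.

Rank p: 2, 5, 3, 1, 4, 6
Rank q: 5, 3, 4, 6, 2, 1
d = rank(p) − rank(q): -3, 2, -1, -5, 2, 5; Σd² = 68
ρ = 1 − 6Σd² / [n(n²−1)] = 1 − 6×68 / (6×35) = 1 − 408/210 ≈ -0.943

-0.943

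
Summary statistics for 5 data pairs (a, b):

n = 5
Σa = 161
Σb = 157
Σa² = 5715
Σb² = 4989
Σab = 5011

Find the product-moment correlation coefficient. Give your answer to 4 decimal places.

-0.2505

r = (nΣab − ΣaΣb) / √[(nΣa² − (Σa)²)(nΣb² − (Σb)²)]
Numerator: 5×5011 − 161×157 = -222
Denominator: √[(28575 − 25921)(24945 − 24649)] = √[2654 × 296] = 886.3318
r = -222 / 886.3318 ≈ -0.2505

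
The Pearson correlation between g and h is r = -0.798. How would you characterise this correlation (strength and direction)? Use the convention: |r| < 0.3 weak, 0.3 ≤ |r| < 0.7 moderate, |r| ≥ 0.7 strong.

strong negative

r = -0.798 < 0 so the relationship is negative.
|r| = 0.798, which falls in the strong range.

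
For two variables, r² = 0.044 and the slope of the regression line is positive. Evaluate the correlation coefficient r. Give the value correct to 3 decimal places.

|r| = √0.044 = 0.210
The association is positive, so r = 0.210.

0.210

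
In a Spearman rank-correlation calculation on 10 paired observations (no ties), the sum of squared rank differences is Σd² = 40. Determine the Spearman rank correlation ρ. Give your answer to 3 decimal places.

0.758

ρ = 1 − 6Σd² / [n(n²−1)] = 1 − 6×40 / (10×99)
  = 1 − 240/990 = 1 − 0.2424 ≈ 0.758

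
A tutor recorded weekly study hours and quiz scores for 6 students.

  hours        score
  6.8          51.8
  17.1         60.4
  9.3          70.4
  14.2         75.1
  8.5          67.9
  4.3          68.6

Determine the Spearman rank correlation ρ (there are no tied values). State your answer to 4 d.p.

Rank hours: 2, 6, 4, 5, 3, 1
Rank score: 1, 2, 5, 6, 3, 4
d = rank(hours) − rank(score): 1, 4, -1, -1, 0, -3; Σd² = 28
ρ = 1 − 6Σd² / [n(n²−1)] = 1 − 6×28 / (6×35) = 1 − 168/210 ≈ 0.2000

0.2000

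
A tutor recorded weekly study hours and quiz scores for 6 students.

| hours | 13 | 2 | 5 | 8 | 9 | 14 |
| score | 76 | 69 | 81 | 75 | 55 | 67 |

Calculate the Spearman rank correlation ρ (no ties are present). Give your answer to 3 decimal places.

Rank hours: 5, 1, 2, 3, 4, 6
Rank score: 5, 3, 6, 4, 1, 2
d = rank(hours) − rank(score): 0, -2, -4, -1, 3, 4; Σd² = 46
ρ = 1 − 6Σd² / [n(n²−1)] = 1 − 6×46 / (6×35) = 1 − 276/210 ≈ -0.314

-0.314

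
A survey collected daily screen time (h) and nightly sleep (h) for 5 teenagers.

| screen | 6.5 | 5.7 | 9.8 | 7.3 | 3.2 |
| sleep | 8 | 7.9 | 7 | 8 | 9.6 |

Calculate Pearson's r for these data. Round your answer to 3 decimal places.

-0.943

n = 5, Σx = 32.5, Σy = 40.5, Σx² = 234.31, Σy² = 331.57, Σxy = 254.75
nΣxy − ΣxΣy = 1273.75 − 1316.25 = -42.5
nΣx² − (Σx)² = 1171.55 − 1056.25 = 115.3; nΣy² − (Σy)² = 1657.85 − 1640.25 = 17.6
r = -42.5 / √(115.3 × 17.6) = -42.5 / 45.0475 ≈ -0.943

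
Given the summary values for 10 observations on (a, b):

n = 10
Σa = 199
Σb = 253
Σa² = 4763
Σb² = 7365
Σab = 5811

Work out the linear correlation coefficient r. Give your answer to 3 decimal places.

0.882

r = (nΣab − ΣaΣb) / √[(nΣa² − (Σa)²)(nΣb² − (Σb)²)]
Numerator: 10×5811 − 199×253 = 7763
Denominator: √[(47630 − 39601)(73650 − 64009)] = √[8029 × 9641] = 8798.1583
r = 7763 / 8798.1583 ≈ 0.882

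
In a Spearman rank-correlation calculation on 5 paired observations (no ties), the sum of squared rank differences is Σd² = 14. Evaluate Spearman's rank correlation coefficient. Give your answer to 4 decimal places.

ρ = 1 − 6Σd² / [n(n²−1)] = 1 − 6×14 / (5×24)
  = 1 − 84/120 = 1 − 0.70000 ≈ 0.3000

0.3000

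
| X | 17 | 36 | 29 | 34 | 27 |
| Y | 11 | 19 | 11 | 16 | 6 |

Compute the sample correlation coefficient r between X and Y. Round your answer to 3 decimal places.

0.630

n = 5, ΣX = 143, ΣY = 63, ΣX² = 4311, ΣY² = 895, ΣXY = 1896
nΣXY − ΣXΣY = 9480 − 9009 = 471
nΣX² − (ΣX)² = 21555 − 20449 = 1106; nΣY² − (ΣY)² = 4475 − 3969 = 506
r = 471 / √(1106 × 506) = 471 / 748.0882 ≈ 0.630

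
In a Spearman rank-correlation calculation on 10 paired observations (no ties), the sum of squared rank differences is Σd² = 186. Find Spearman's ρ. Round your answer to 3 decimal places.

ρ = 1 − 6Σd² / [n(n²−1)] = 1 − 6×186 / (10×99)
  = 1 − 1116/990 = 1 − 1.1273 ≈ -0.127

-0.127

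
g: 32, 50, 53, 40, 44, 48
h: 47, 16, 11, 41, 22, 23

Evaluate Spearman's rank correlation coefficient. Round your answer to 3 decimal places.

Rank g: 1, 5, 6, 2, 3, 4
Rank h: 6, 2, 1, 5, 3, 4
d = rank(g) − rank(h): -5, 3, 5, -3, 0, 0; Σd² = 68
ρ = 1 − 6Σd² / [n(n²−1)] = 1 − 6×68 / (6×35) = 1 − 408/210 ≈ -0.943

-0.943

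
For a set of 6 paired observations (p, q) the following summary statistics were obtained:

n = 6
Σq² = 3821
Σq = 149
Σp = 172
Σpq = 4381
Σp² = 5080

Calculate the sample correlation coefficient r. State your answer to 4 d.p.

r = (nΣpq − ΣpΣq) / √[(nΣp² − (Σp)²)(nΣq² − (Σq)²)]
Numerator: 6×4381 − 172×149 = 658
Denominator: √[(30480 − 29584)(22926 − 22201)] = √[896 × 725] = 805.9777
r = 658 / 805.9777 ≈ 0.8164

0.8164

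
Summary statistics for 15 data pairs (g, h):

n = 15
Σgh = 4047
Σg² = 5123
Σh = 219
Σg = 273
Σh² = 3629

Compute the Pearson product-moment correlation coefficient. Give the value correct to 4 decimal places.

r = (nΣgh − ΣgΣh) / √[(nΣg² − (Σg)²)(nΣh² − (Σh)²)]
Numerator: 15×4047 − 273×219 = 918
Denominator: √[(76845 − 74529)(54435 − 47961)] = √[2316 × 6474] = 3872.1808
r = 918 / 3872.1808 ≈ 0.2371

0.2371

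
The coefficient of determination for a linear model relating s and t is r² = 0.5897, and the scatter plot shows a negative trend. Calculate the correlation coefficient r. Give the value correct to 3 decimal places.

|r| = √0.5897 = 0.768
The association is negative, so r = −0.768.

-0.768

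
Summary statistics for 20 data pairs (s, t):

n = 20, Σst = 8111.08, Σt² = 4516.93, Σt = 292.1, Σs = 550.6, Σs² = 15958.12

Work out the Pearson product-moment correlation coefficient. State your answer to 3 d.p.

0.155

r = (nΣst − ΣsΣt) / √[(nΣs² − (Σs)²)(nΣt² − (Σt)²)]
Numerator: 20×8111.08 − 550.6×292.1 = 1391.34
Denominator: √[(319162.4 − 303160.36)(90338.6 − 85322.41)] = √[16002.04 × 5016.19] = 8959.3121
r = 1391.34 / 8959.3121 ≈ 0.155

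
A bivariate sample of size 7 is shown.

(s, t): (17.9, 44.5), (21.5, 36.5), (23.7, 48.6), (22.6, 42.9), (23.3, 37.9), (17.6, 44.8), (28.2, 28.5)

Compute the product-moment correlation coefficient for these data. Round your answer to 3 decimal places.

n = 7, Σs = 154.8, Σt = 283.7, Σs² = 3503, Σt² = 11770.57, Σst = 6177.91
nΣst − ΣsΣt = 43245.37 − 43916.76 = -671.39
nΣs² − (Σs)² = 24521 − 23963.04 = 557.96; nΣt² − (Σt)² = 82393.99 − 80485.69 = 1908.3
r = -671.39 / √(557.96 × 1908.3) = -671.39 / 1031.8697 ≈ -0.651

-0.651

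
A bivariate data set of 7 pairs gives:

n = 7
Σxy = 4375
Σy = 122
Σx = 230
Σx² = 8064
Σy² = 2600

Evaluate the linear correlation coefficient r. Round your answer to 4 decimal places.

0.7478

r = (nΣxy − ΣxΣy) / √[(nΣx² − (Σx)²)(nΣy² − (Σy)²)]
Numerator: 7×4375 − 230×122 = 2565
Denominator: √[(56448 − 52900)(18200 − 14884)] = √[3548 × 3316] = 3430.0391
r = 2565 / 3430.0391 ≈ 0.7478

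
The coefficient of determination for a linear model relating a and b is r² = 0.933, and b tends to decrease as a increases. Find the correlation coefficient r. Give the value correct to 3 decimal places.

-0.966

|r| = √0.933 = 0.966
The association is negative, so r = −0.966.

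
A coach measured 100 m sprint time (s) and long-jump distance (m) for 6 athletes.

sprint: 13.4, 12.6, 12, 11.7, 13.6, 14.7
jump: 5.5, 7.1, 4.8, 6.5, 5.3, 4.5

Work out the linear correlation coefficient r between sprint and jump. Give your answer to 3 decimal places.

-0.546

n = 6, Σx = 78, Σy = 33.7, Σx² = 1020.26, Σy² = 194.29, Σxy = 435.04
nΣxy − ΣxΣy = 2610.24 − 2628.6 = -18.36
nΣx² − (Σx)² = 6121.56 − 6084 = 37.56; nΣy² − (Σy)² = 1165.74 − 1135.69 = 30.05
r = -18.36 / √(37.56 × 30.05) = -18.36 / 33.5958 ≈ -0.546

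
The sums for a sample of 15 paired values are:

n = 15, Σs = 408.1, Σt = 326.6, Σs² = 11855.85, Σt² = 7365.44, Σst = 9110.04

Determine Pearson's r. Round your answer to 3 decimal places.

0.513

r = (nΣst − ΣsΣt) / √[(nΣs² − (Σs)²)(nΣt² − (Σt)²)]
Numerator: 15×9110.04 − 408.1×326.6 = 3365.14
Denominator: √[(177837.75 − 166545.61)(110481.6 − 106667.56)] = √[11292.14 × 3814.04] = 6562.6728
r = 3365.14 / 6562.6728 ≈ 0.513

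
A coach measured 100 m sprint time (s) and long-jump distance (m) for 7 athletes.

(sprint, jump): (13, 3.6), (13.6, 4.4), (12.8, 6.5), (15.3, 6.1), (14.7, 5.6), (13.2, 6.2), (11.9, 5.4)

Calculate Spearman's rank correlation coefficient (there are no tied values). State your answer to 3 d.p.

0.036

Rank sprint: 3, 5, 2, 7, 6, 4, 1
Rank jump: 1, 2, 7, 5, 4, 6, 3
d = rank(sprint) − rank(jump): 2, 3, -5, 2, 2, -2, -2; Σd² = 54
ρ = 1 − 6Σd² / [n(n²−1)] = 1 − 6×54 / (7×48) = 1 − 324/336 ≈ 0.036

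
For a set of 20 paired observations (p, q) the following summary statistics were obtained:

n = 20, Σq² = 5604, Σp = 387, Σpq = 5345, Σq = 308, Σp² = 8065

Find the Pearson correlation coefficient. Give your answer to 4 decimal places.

-0.8727

r = (nΣpq − ΣpΣq) / √[(nΣp² − (Σp)²)(nΣq² − (Σq)²)]
Numerator: 20×5345 − 387×308 = -12296
Denominator: √[(161300 − 149769)(112080 − 94864)] = √[11531 × 17216] = 14089.6308
r = -12296 / 14089.6308 ≈ -0.8727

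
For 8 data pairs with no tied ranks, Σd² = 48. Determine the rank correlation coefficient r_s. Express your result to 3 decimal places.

0.429

ρ = 1 − 6Σd² / [n(n²−1)] = 1 − 6×48 / (8×63)
  = 1 − 288/504 = 1 − 0.5714 ≈ 0.429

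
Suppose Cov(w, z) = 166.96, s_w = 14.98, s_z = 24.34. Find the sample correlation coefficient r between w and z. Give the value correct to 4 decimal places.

0.4579

r = Cov(w,z) / (s_w · s_z) = 166.96 / (14.98 × 24.34)
  = 166.96 / 364.6132 ≈ 0.4579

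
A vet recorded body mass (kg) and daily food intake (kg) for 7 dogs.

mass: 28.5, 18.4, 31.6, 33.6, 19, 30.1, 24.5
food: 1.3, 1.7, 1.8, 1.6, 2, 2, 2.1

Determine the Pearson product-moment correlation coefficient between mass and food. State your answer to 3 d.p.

n = 7, Σx = 185.7, Σy = 12.5, Σx² = 5145.59, Σy² = 22.79, Σxy = 328.62
nΣxy − ΣxΣy = 2300.34 − 2321.25 = -20.91
nΣx² − (Σx)² = 36019.13 − 34484.49 = 1534.64; nΣy² − (Σy)² = 159.53 − 156.25 = 3.28
r = -20.91 / √(1534.64 × 3.28) = -20.91 / 70.9480 ≈ -0.295

-0.295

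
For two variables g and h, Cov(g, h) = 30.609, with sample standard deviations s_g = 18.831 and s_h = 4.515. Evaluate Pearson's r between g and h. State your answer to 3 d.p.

r = Cov(g,h) / (s_g · s_h) = 30.609 / (18.831 × 4.515)
  = 30.609 / 85.0220 ≈ 0.360

0.360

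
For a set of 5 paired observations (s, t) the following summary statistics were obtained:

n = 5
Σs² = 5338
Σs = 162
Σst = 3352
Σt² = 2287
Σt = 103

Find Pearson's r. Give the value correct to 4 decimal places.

0.1219

r = (nΣst − ΣsΣt) / √[(nΣs² − (Σs)²)(nΣt² − (Σt)²)]
Numerator: 5×3352 − 162×103 = 74
Denominator: √[(26690 − 26244)(11435 − 10609)] = √[446 × 826] = 606.9563
r = 74 / 606.9563 ≈ 0.1219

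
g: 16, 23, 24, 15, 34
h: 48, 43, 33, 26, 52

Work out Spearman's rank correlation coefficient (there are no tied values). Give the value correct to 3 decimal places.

0.600

Rank g: 2, 3, 4, 1, 5
Rank h: 4, 3, 2, 1, 5
d = rank(g) − rank(h): -2, 0, 2, 0, 0; Σd² = 8
ρ = 1 − 6Σd² / [n(n²−1)] = 1 − 6×8 / (5×24) = 1 − 48/120 ≈ 0.600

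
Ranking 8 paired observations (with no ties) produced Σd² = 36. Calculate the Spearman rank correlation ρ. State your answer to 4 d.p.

0.5714

ρ = 1 − 6Σd² / [n(n²−1)] = 1 − 6×36 / (8×63)
  = 1 − 216/504 = 1 − 0.42857 ≈ 0.5714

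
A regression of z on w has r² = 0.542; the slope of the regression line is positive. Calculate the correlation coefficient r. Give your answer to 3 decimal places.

|r| = √0.542 = 0.736
The association is positive, so r = 0.736.

0.736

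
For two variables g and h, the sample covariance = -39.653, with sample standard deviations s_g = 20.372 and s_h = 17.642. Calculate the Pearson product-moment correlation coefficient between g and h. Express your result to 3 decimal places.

r = Cov(g,h) / (s_g · s_h) = -39.653 / (20.372 × 17.642)
  = -39.653 / 359.4028 ≈ -0.110

-0.110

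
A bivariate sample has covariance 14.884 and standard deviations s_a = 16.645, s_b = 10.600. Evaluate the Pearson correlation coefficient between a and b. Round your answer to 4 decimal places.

r = Cov(a,b) / (s_a · s_b) = 14.884 / (16.645 × 10.600)
  = 14.884 / 176.4370 ≈ 0.0844

0.0844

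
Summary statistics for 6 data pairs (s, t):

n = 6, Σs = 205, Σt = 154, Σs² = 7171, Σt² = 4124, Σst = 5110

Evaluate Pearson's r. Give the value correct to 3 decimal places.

-0.897

r = (nΣst − ΣsΣt) / √[(nΣs² − (Σs)²)(nΣt² − (Σt)²)]
Numerator: 6×5110 − 205×154 = -910
Denominator: √[(43026 − 42025)(24744 − 23716)] = √[1001 × 1028] = 1014.4102
r = -910 / 1014.4102 ≈ -0.897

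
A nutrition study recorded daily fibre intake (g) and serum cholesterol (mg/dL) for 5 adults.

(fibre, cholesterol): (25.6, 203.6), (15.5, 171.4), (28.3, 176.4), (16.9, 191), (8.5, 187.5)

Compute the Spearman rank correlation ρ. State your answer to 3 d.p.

Rank fibre: 4, 2, 5, 3, 1
Rank cholesterol: 5, 1, 2, 4, 3
d = rank(fibre) − rank(cholesterol): -1, 1, 3, -1, -2; Σd² = 16
ρ = 1 − 6Σd² / [n(n²−1)] = 1 − 6×16 / (5×24) = 1 − 96/120 ≈ 0.200

0.200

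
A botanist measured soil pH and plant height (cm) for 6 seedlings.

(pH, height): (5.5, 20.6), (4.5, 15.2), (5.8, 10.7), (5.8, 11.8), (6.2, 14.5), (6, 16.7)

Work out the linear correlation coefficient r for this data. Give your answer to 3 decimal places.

-0.176

n = 6, Σx = 33.8, Σy = 89.5, Σx² = 192.22, Σy² = 1398.27, Σxy = 502.3
nΣxy − ΣxΣy = 3013.8 − 3025.1 = -11.3
nΣx² − (Σx)² = 1153.32 − 1142.44 = 10.88; nΣy² − (Σy)² = 8389.62 − 8010.25 = 379.37
r = -11.3 / √(10.88 × 379.37) = -11.3 / 64.2460 ≈ -0.176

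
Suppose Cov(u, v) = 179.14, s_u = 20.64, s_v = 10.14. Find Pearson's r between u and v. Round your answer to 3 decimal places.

0.856

r = Cov(u,v) / (s_u · s_v) = 179.14 / (20.64 × 10.14)
  = 179.14 / 209.2896 ≈ 0.856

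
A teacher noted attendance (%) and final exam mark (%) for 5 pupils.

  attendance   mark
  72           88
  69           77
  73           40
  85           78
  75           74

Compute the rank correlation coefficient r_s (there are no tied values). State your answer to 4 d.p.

Rank attendance: 2, 1, 3, 5, 4
Rank mark: 5, 3, 1, 4, 2
d = rank(attendance) − rank(mark): -3, -2, 2, 1, 2; Σd² = 22
ρ = 1 − 6Σd² / [n(n²−1)] = 1 − 6×22 / (5×24) = 1 − 132/120 ≈ -0.1000

-0.1000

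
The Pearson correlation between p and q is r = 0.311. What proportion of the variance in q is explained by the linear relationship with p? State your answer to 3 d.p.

r² = (0.311)² = 0.097

0.097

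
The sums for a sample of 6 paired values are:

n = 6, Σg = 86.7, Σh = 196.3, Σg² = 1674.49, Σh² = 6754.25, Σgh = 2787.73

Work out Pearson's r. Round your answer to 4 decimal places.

r = (nΣgh − ΣgΣh) / √[(nΣg² − (Σg)²)(nΣh² − (Σh)²)]
Numerator: 6×2787.73 − 86.7×196.3 = -292.83
Denominator: √[(10046.94 − 7516.89)(40525.5 − 38533.69)] = √[2530.05 × 1991.81] = 2244.8561
r = -292.83 / 2244.8561 ≈ -0.1304

-0.1304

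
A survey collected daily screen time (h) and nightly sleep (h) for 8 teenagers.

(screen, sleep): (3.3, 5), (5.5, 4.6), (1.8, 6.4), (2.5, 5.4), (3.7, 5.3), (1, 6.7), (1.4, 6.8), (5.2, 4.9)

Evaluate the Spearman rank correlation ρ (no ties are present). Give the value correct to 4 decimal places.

Rank screen: 5, 8, 3, 4, 6, 1, 2, 7
Rank sleep: 3, 1, 6, 5, 4, 7, 8, 2
d = rank(screen) − rank(sleep): 2, 7, -3, -1, 2, -6, -6, 5; Σd² = 164
ρ = 1 − 6Σd² / [n(n²−1)] = 1 − 6×164 / (8×63) = 1 − 984/504 ≈ -0.9524

-0.9524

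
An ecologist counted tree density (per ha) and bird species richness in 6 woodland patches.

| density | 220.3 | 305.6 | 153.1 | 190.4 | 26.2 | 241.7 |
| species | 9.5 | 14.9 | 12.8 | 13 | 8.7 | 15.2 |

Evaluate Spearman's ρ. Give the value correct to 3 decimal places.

Rank density: 4, 6, 2, 3, 1, 5
Rank species: 2, 5, 3, 4, 1, 6
d = rank(density) − rank(species): 2, 1, -1, -1, 0, -1; Σd² = 8
ρ = 1 − 6Σd² / [n(n²−1)] = 1 − 6×8 / (6×35) = 1 − 48/210 ≈ 0.771

0.771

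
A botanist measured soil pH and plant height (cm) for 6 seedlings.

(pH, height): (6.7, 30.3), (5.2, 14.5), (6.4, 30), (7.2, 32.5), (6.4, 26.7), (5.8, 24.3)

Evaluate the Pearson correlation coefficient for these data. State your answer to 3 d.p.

n = 6, Σx = 37.7, Σy = 158.3, Σx² = 239.33, Σy² = 4387.97, Σxy = 1016.23
nΣxy − ΣxΣy = 6097.38 − 5967.91 = 129.47
nΣx² − (Σx)² = 1435.98 − 1421.29 = 14.69; nΣy² − (Σy)² = 26327.82 − 25058.89 = 1268.93
r = 129.47 / √(14.69 × 1268.93) = 129.47 / 136.5305 ≈ 0.948

0.948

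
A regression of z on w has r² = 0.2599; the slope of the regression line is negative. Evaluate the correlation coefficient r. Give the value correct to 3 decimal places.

-0.510

|r| = √0.2599 = 0.510
The association is negative, so r = −0.510.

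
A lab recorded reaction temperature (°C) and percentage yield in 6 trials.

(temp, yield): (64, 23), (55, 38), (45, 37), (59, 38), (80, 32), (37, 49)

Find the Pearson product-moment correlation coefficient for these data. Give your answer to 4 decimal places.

-0.7103

n = 6, Σx = 340, Σy = 217, Σx² = 20396, Σy² = 8211, Σxy = 11842
nΣxy − ΣxΣy = 71052 − 73780 = -2728
nΣx² − (Σx)² = 122376 − 115600 = 6776; nΣy² − (Σy)² = 49266 − 47089 = 2177
r = -2728 / √(6776 × 2177) = -2728 / 3840.7489 ≈ -0.7103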